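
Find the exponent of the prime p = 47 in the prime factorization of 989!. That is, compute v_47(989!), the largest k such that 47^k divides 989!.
v_47(989!) = 21

Legendre's formula: v_p(n!) = Σ_{k ≥ 1} ⌊n / p^k⌋. For p = 47, n = 989, the terms are:
  ⌊989/47^1⌋ = ⌊989/47⌋ = 21
(the next term ⌊989/47^2⌋ = 0, terminating the sum). Summing: v_47(989!) = 21 = 21.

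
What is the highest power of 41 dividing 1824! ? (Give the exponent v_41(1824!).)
v_41(1824!) = 45

Legendre's formula: v_p(n!) = Σ_{k ≥ 1} ⌊n / p^k⌋. For p = 41, n = 1824, the terms are:
  ⌊1824/41^1⌋ = ⌊1824/41⌋ = 44
  ⌊1824/41^2⌋ = ⌊1824/1681⌋ = 1
(the next term ⌊1824/41^3⌋ = 0, terminating the sum). Summing: v_41(1824!) = 44 + 1 = 45.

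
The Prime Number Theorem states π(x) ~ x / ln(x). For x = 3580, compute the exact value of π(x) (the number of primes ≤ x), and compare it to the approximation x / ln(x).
π(3580) = 500;  x/ln(x) ≈ 437.49;  relative error ≈ 12.50%.

Directly count primes up to 3580: π(3580) = 500. The PNT approximation gives 3580/ln(3580) ≈ 3580/8.18312 ≈ 437.49. Relative error (π(x) − x/ln(x)) / π(x) ≈ 12.50%; the approximation is known to undercount slightly (Li(x) is a better estimate).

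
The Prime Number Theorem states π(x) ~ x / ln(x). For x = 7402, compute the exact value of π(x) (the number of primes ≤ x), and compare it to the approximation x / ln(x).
π(7402) = 939;  x/ln(x) ≈ 830.80;  relative error ≈ 11.52%.

Directly count primes up to 7402: π(7402) = 939. The PNT approximation gives 7402/ln(7402) ≈ 7402/8.90951 ≈ 830.80. Relative error (π(x) − x/ln(x)) / π(x) ≈ 11.52%; the approximation is known to undercount slightly (Li(x) is a better estimate).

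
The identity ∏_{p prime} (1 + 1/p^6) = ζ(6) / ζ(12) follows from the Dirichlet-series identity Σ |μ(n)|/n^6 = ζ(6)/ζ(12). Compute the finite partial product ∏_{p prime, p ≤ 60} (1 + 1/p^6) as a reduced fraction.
∏ = 15208164362828403658148964619279112555962623197017564159533315284245673252712693579875969187856000000/14952583309331613601270624305866697838298339465266429234833578634476621111163572328947624655858571977

The primes p ≤ 60 are [2, 3, 5, 7, 11, 13, 17, 19, 23, 29, 31, 37, 41, 43, 47, 53, 59]. For each, (1 + 1/p^6) = (p^6 + 1)/p^6. Multiplying these fractions over p ∈ [2, 3, 5, 7, 11, 13, 17, 19, 23, 29, 31, 37, 41, 43, 47, 53, 59] gives 15208164362828403658148964619279112555962623197017564159533315284245673252712693579875969187856000000/14952583309331613601270624305866697838298339465266429234833578634476621111163572328947624655858571977. (In the limit P → ∞ this tends to ζ(6)/ζ(12).)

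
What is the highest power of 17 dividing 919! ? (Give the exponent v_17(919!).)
v_17(919!) = 57

Legendre's formula: v_p(n!) = Σ_{k ≥ 1} ⌊n / p^k⌋. For p = 17, n = 919, the terms are:
  ⌊919/17^1⌋ = ⌊919/17⌋ = 54
  ⌊919/17^2⌋ = ⌊919/289⌋ = 3
(the next term ⌊919/17^3⌋ = 0, terminating the sum). Summing: v_17(919!) = 54 + 3 = 57.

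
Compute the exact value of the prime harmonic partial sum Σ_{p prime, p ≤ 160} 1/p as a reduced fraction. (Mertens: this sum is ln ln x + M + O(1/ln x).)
Σ 1/p = 67195167335560670940823020383181530154843058347995389615845419/35375166993717494840635767087951744212057570647889977422429870

π(160) = 37, so the primes ≤ 160 are [2, 3, 5, 7, 11, 13, 17, 19, 23, 29, 31, 37, 41, 43, 47, 53, 59, 61, 67, 71, 73, 79, 83, 89, 97, 101, 103, 107, 109, 113, 127, 131, 137, 139, 149, 151, 157]. Summing 1/p over these primes: 67195167335560670940823020383181530154843058347995389615845419/35375166993717494840635767087951744212057570647889977422429870 ≈ 1.8995. Mertens estimate ln ln(160) + 0.2615 ≈ 1.8859.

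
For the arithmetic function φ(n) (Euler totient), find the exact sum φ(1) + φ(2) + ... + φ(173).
Σ_{n ≤ 173} φ(n) = 9194

Compute φ(n) for each 1 ≤ n ≤ 173: φ(1) = 1, φ(2) = 1, φ(3) = 2, φ(4) = 2, φ(5) = 4, φ(6) = 2, φ(7) = 6, φ(8) = 4, φ(9) = 6, φ(10) = 4, φ(11) = 10, φ(12) = 4, φ(13) = 12, φ(14) = 6, φ(15) = 8, φ(16) = 8, φ(17) = 16, φ(18) = 6, φ(19) = 18, φ(20) = 8, φ(21) = 12, φ(22) = 10, φ(23) = 22, φ(24) = 8, φ(25) = 20, φ(26) = 12, φ(27) = 18, φ(28) = 12, φ(29) = 28, φ(30) = 8, φ(31) = 30, φ(32) = 16, φ(33) = 20, φ(34) = 16, φ(35) = 24, φ(36) = 12, φ(37) = 36, φ(38) = 18, φ(39) = 24, φ(40) = 16, φ(41) = 40, φ(42) = 12, φ(43) = 42, φ(44) = 20, φ(45) = 24, φ(46) = 22, φ(47) = 46, φ(48) = 16, φ(49) = 42, φ(50) = 20, φ(51) = 32, φ(52) = 24, φ(53) = 52, φ(54) = 18, φ(55) = 40, φ(56) = 24, φ(57) = 36, φ(58) = 28, φ(59) = 58, φ(60) = 16, φ(61) = 60, φ(62) = 30, φ(63) = 36, φ(64) = 32, φ(65) = 48, φ(66) = 20, φ(67) = 66, φ(68) = 32, φ(69) = 44, φ(70) = 24, φ(71) = 70, φ(72) = 24, φ(73) = 72, φ(74) = 36, φ(75) = 40, φ(76) = 36, φ(77) = 60, φ(78) = 24, φ(79) = 78, φ(80) = 32, φ(81) = 54, φ(82) = 40, φ(83) = 82, φ(84) = 24, φ(85) = 64, φ(86) = 42, φ(87) = 56, φ(88) = 40, φ(89) = 88, φ(90) = 24, φ(91) = 72, φ(92) = 44, φ(93) = 60, φ(94) = 46, φ(95) = 72, φ(96) = 32, φ(97) = 96, φ(98) = 42, φ(99) = 60, φ(100) = 40, φ(101) = 100, φ(102) = 32, φ(103) = 102, φ(104) = 48, φ(105) = 48, φ(106) = 52, φ(107) = 106, φ(108) = 36, φ(109) = 108, φ(110) = 40, φ(111) = 72, φ(112) = 48, φ(113) = 112, φ(114) = 36, φ(115) = 88, φ(116) = 56, φ(117) = 72, φ(118) = 58, φ(119) = 96, φ(120) = 32, φ(121) = 110, φ(122) = 60, φ(123) = 80, φ(124) = 60, φ(125) = 100, φ(126) = 36, φ(127) = 126, φ(128) = 64, φ(129) = 84, φ(130) = 48, φ(131) = 130, φ(132) = 40, φ(133) = 108, φ(134) = 66, φ(135) = 72, φ(136) = 64, φ(137) = 136, φ(138) = 44, φ(139) = 138, φ(140) = 48, φ(141) = 92, φ(142) = 70, φ(143) = 120, φ(144) = 48, φ(145) = 112, φ(146) = 72, φ(147) = 84, φ(148) = 72, φ(149) = 148, φ(150) = 40, φ(151) = 150, φ(152) = 72, φ(153) = 96, φ(154) = 60, φ(155) = 120, φ(156) = 48, φ(157) = 156, φ(158) = 78, φ(159) = 104, φ(160) = 64, φ(161) = 132, φ(162) = 54, φ(163) = 162, φ(164) = 80, φ(165) = 80, φ(166) = 82, φ(167) = 166, φ(168) = 48, φ(169) = 156, φ(170) = 64, φ(171) = 108, φ(172) = 84, φ(173) = 172. Summing all 173 values: 9194. (Average order: Σ_{n ≤ x} φ(n) ~ (3/π²) x². For x = 173, (3/π²)·173² ≈ 9097.33.)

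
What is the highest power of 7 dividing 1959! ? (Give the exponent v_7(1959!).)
v_7(1959!) = 323

Legendre's formula: v_p(n!) = Σ_{k ≥ 1} ⌊n / p^k⌋. For p = 7, n = 1959, the terms are:
  ⌊1959/7^1⌋ = ⌊1959/7⌋ = 279
  ⌊1959/7^2⌋ = ⌊1959/49⌋ = 39
  ⌊1959/7^3⌋ = ⌊1959/343⌋ = 5
(the next term ⌊1959/7^4⌋ = 0, terminating the sum). Summing: v_7(1959!) = 279 + 39 + 5 = 323.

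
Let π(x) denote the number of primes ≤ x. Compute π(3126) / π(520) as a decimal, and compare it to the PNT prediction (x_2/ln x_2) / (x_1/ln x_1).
π(3126)/π(520) = 445/97 ≈ 4.5876;  PNT prediction ≈ 4.6716.

π(520) = 97 and π(3126) = 445, so π(3126)/π(520) ≈ 4.5876. The PNT-predicted ratio is (3126/ln(3126)) / (520/ln(520)) ≈ 4.6716. The two agree to within a few percent, as expected.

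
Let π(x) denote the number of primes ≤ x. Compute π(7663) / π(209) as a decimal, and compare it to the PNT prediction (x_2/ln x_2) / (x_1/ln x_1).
π(7663)/π(209) = 971/46 ≈ 21.1087;  PNT prediction ≈ 21.9000.

π(209) = 46 and π(7663) = 971, so π(7663)/π(209) ≈ 21.1087. The PNT-predicted ratio is (7663/ln(7663)) / (209/ln(209)) ≈ 21.9000. The two agree to within a few percent, as expected.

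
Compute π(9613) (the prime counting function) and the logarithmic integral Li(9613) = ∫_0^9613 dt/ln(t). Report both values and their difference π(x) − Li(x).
π(9613) = 1186;  Li(9613) ≈ 1204.03;  π(x) − Li(x) ≈ -18.03.

Direct count of primes ≤ 9613 gives π(9613) = 1186. Numerical evaluation of the logarithmic integral gives Li(9613) ≈ 1204.03. The difference π(x) − Li(x) ≈ -18.03 is typically negative for small/moderate x (Li(x) overestimates), though Littlewood's theorem shows this sign changes infinitely often.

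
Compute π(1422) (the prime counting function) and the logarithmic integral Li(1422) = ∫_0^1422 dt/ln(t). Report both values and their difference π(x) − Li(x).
π(1422) = 223;  Li(1422) ≈ 237.11;  π(x) − Li(x) ≈ -14.11.

Direct count of primes ≤ 1422 gives π(1422) = 223. Numerical evaluation of the logarithmic integral gives Li(1422) ≈ 237.11. The difference π(x) − Li(x) ≈ -14.11 is typically negative for small/moderate x (Li(x) overestimates), though Littlewood's theorem shows this sign changes infinitely often.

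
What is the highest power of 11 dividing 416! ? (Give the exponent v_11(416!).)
v_11(416!) = 40

Legendre's formula: v_p(n!) = Σ_{k ≥ 1} ⌊n / p^k⌋. For p = 11, n = 416, the terms are:
  ⌊416/11^1⌋ = ⌊416/11⌋ = 37
  ⌊416/11^2⌋ = ⌊416/121⌋ = 3
(the next term ⌊416/11^3⌋ = 0, terminating the sum). Summing: v_11(416!) = 37 + 3 = 40.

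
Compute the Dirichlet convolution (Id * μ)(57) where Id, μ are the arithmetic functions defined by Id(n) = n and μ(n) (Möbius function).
(Id * μ)(57) = 36

Divisors of 57: [1, 3, 19, 57]. For each d | 57:
  d = 1: Id(1) · μ(57/1) = 1 · 1 = 1
  d = 3: Id(3) · μ(57/3) = 3 · -1 = -3
  d = 19: Id(19) · μ(57/19) = 19 · -1 = -19
  d = 57: Id(57) · μ(57/57) = 57 · 1 = 57
Summing: (Id * μ)(57) = 1 + -3 + -19 + 57 = 36.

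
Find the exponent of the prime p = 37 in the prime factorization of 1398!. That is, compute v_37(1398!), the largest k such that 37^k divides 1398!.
v_37(1398!) = 38

Legendre's formula: v_p(n!) = Σ_{k ≥ 1} ⌊n / p^k⌋. For p = 37, n = 1398, the terms are:
  ⌊1398/37^1⌋ = ⌊1398/37⌋ = 37
  ⌊1398/37^2⌋ = ⌊1398/1369⌋ = 1
(the next term ⌊1398/37^3⌋ = 0, terminating the sum). Summing: v_37(1398!) = 37 + 1 = 38.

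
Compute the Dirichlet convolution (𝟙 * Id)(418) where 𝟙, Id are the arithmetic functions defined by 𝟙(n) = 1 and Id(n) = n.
(𝟙 * Id)(418) = 720

Divisors of 418: [1, 2, 11, 19, 22, 38, 209, 418]. For each d | 418:
  d = 1: 𝟙(1) · Id(418/1) = 1 · 418 = 418
  d = 2: 𝟙(2) · Id(418/2) = 1 · 209 = 209
  d = 11: 𝟙(11) · Id(418/11) = 1 · 38 = 38
  d = 19: 𝟙(19) · Id(418/19) = 1 · 22 = 22
  d = 22: 𝟙(22) · Id(418/22) = 1 · 19 = 19
  d = 38: 𝟙(38) · Id(418/38) = 1 · 11 = 11
  d = 209: 𝟙(209) · Id(418/209) = 1 · 2 = 2
  d = 418: 𝟙(418) · Id(418/418) = 1 · 1 = 1
Summing: (𝟙 * Id)(418) = 418 + 209 + 38 + 22 + 19 + 11 + 2 + 1 = 720.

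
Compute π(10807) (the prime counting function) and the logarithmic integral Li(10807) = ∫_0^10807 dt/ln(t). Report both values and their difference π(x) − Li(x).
π(10807) = 1315;  Li(10807) ≈ 1333.38;  π(x) − Li(x) ≈ -18.38.

Direct count of primes ≤ 10807 gives π(10807) = 1315. Numerical evaluation of the logarithmic integral gives Li(10807) ≈ 1333.38. The difference π(x) − Li(x) ≈ -18.38 is typically negative for small/moderate x (Li(x) overestimates), though Littlewood's theorem shows this sign changes infinitely often.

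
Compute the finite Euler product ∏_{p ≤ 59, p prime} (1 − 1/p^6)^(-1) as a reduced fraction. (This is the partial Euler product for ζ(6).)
∏ = 4770739572296379656394863241102356173984421633090039451960419477648624277653925987495283/4689410829889825408368231882153932262030763270859585875623809572192922480840433054253056

The primes p ≤ 59 are [2, 3, 5, 7, 11, 13, 17, 19, 23, 29, 31, 37, 41, 43, 47, 53, 59]. For each prime, (1 − 1/p^6)^(-1) = p^6 / (p^6 − 1). The product is (1 − 1/2^6)^(-1), (1 − 1/3^6)^(-1), (1 − 1/5^6)^(-1), (1 − 1/7^6)^(-1), (1 − 1/11^6)^(-1), (1 − 1/13^6)^(-1), (1 − 1/17^6)^(-1), (1 − 1/19^6)^(-1), (1 − 1/23^6)^(-1), (1 − 1/29^6)^(-1), (1 − 1/31^6)^(-1), (1 − 1/37^6)^(-1), (1 − 1/41^6)^(-1), (1 − 1/43^6)^(-1), (1 − 1/47^6)^(-1), (1 − 1/53^6)^(-1), (1 − 1/59^6)^(-1) = ∏ p^6 / (p^6 − 1) = 4770739572296379656394863241102356173984421633090039451960419477648624277653925987495283/4689410829889825408368231882153932262030763270859585875623809572192922480840433054253056.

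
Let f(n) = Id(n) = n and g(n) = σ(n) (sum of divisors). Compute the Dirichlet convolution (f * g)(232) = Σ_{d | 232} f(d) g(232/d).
(Id * σ)(232) = 2891

Divisors of 232: [1, 2, 4, 8, 29, 58, 116, 232]. For each d | 232:
  d = 1: Id(1) · σ(232/1) = 1 · 450 = 450
  d = 2: Id(2) · σ(232/2) = 2 · 210 = 420
  d = 4: Id(4) · σ(232/4) = 4 · 90 = 360
  d = 8: Id(8) · σ(232/8) = 8 · 30 = 240
  d = 29: Id(29) · σ(232/29) = 29 · 15 = 435
  d = 58: Id(58) · σ(232/58) = 58 · 7 = 406
  d = 116: Id(116) · σ(232/116) = 116 · 3 = 348
  d = 232: Id(232) · σ(232/232) = 232 · 1 = 232
Summing: (Id * σ)(232) = 450 + 420 + 360 + 240 + 435 + 406 + 348 + 232 = 2891.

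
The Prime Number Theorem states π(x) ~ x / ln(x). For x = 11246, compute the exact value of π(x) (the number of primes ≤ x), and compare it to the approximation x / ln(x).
π(11246) = 1359;  x/ln(x) ≈ 1205.65;  relative error ≈ 11.28%.

Directly count primes up to 11246: π(11246) = 1359. The PNT approximation gives 11246/ln(11246) ≈ 11246/9.32777 ≈ 1205.65. Relative error (π(x) − x/ln(x)) / π(x) ≈ 11.28%; the approximation is known to undercount slightly (Li(x) is a better estimate).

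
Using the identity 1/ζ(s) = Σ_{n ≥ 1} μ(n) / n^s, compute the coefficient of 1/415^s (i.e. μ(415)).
μ(415) = 1

Factor n = 415 = 5 · 83. μ(n) = 0 if any exponent ≥ 2 (not squarefree); otherwise μ(n) = (−1)^{ω(n)} where ω(n) is the number of distinct prime factors. Applying: μ(415) = 1.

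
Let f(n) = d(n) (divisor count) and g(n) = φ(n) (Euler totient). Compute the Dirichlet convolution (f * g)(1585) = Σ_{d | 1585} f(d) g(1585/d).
(d * φ)(1585) = 1908

Divisors of 1585: [1, 5, 317, 1585]. For each d | 1585:
  d = 1: d(1) · φ(1585/1) = 1 · 1264 = 1264
  d = 5: d(5) · φ(1585/5) = 2 · 316 = 632
  d = 317: d(317) · φ(1585/317) = 2 · 4 = 8
  d = 1585: d(1585) · φ(1585/1585) = 4 · 1 = 4
Summing: (d * φ)(1585) = 1264 + 632 + 8 + 4 = 1908.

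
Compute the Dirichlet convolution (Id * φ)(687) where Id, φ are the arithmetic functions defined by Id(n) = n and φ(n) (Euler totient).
(Id * φ)(687) = 2285

Divisors of 687: [1, 3, 229, 687]. For each d | 687:
  d = 1: Id(1) · φ(687/1) = 1 · 456 = 456
  d = 3: Id(3) · φ(687/3) = 3 · 228 = 684
  d = 229: Id(229) · φ(687/229) = 229 · 2 = 458
  d = 687: Id(687) · φ(687/687) = 687 · 1 = 687
Summing: (Id * φ)(687) = 456 + 684 + 458 + 687 = 2285.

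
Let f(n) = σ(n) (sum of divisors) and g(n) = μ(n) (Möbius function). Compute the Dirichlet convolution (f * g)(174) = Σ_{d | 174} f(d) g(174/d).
(σ * μ)(174) = 174

Divisors of 174: [1, 2, 3, 6, 29, 58, 87, 174]. For each d | 174:
  d = 1: σ(1) · μ(174/1) = 1 · -1 = -1
  d = 2: σ(2) · μ(174/2) = 3 · 1 = 3
  d = 3: σ(3) · μ(174/3) = 4 · 1 = 4
  d = 6: σ(6) · μ(174/6) = 12 · -1 = -12
  d = 29: σ(29) · μ(174/29) = 30 · 1 = 30
  d = 58: σ(58) · μ(174/58) = 90 · -1 = -90
  d = 87: σ(87) · μ(174/87) = 120 · -1 = -120
  d = 174: σ(174) · μ(174/174) = 360 · 1 = 360
Summing: (σ * μ)(174) = -1 + 3 + 4 + -12 + 30 + -90 + -120 + 360 = 174.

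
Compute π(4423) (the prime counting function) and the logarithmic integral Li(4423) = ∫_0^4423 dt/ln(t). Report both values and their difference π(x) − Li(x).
π(4423) = 602;  Li(4423) ≈ 616.05;  π(x) − Li(x) ≈ -14.05.

Direct count of primes ≤ 4423 gives π(4423) = 602. Numerical evaluation of the logarithmic integral gives Li(4423) ≈ 616.05. The difference π(x) − Li(x) ≈ -14.05 is typically negative for small/moderate x (Li(x) overestimates), though Littlewood's theorem shows this sign changes infinitely often.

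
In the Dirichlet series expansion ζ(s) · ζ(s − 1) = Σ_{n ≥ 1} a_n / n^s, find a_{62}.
σ(62) = 96

In the product (Σ m^0/m^s)(Σ k / k^s) = Σ (Σ_{d | n} d) / n^s, the coefficient of 1/n^s is σ(n) = Σ_{d | n} d. For n = 62, divisors are [1, 2, 31, 62]; summing: σ(62) = 96.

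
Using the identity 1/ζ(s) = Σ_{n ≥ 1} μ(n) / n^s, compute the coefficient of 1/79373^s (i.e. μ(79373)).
μ(79373) = 1

Factor n = 79373 = 7 · 17 · 23 · 29. μ(n) = 0 if any exponent ≥ 2 (not squarefree); otherwise μ(n) = (−1)^{ω(n)} where ω(n) is the number of distinct prime factors. Applying: μ(79373) = 1.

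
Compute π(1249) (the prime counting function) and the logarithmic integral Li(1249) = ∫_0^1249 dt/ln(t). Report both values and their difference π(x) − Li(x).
π(1249) = 204;  Li(1249) ≈ 213.07;  π(x) − Li(x) ≈ -9.07.

Direct count of primes ≤ 1249 gives π(1249) = 204. Numerical evaluation of the logarithmic integral gives Li(1249) ≈ 213.07. The difference π(x) − Li(x) ≈ -9.07 is typically negative for small/moderate x (Li(x) overestimates), though Littlewood's theorem shows this sign changes infinitely often.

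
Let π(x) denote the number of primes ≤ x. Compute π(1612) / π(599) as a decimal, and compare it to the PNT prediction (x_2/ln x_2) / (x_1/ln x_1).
π(1612)/π(599) = 254/109 ≈ 2.3303;  PNT prediction ≈ 2.3304.

π(599) = 109 and π(1612) = 254, so π(1612)/π(599) ≈ 2.3303. The PNT-predicted ratio is (1612/ln(1612)) / (599/ln(599)) ≈ 2.3304. The two agree to within a few percent, as expected.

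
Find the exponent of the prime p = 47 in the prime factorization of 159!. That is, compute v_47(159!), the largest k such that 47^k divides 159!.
v_47(159!) = 3

Legendre's formula: v_p(n!) = Σ_{k ≥ 1} ⌊n / p^k⌋. For p = 47, n = 159, the terms are:
  ⌊159/47^1⌋ = ⌊159/47⌋ = 3
(the next term ⌊159/47^2⌋ = 0, terminating the sum). Summing: v_47(159!) = 3 = 3.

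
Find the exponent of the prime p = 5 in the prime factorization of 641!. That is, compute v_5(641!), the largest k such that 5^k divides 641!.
v_5(641!) = 159

Legendre's formula: v_p(n!) = Σ_{k ≥ 1} ⌊n / p^k⌋. For p = 5, n = 641, the terms are:
  ⌊641/5^1⌋ = ⌊641/5⌋ = 128
  ⌊641/5^2⌋ = ⌊641/25⌋ = 25
  ⌊641/5^3⌋ = ⌊641/125⌋ = 5
  ⌊641/5^4⌋ = ⌊641/625⌋ = 1
(the next term ⌊641/5^5⌋ = 0, terminating the sum). Summing: v_5(641!) = 128 + 25 + 5 + 1 = 159.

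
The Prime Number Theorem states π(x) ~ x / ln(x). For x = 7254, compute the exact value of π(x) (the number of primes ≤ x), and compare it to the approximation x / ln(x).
π(7254) = 928;  x/ln(x) ≈ 816.04;  relative error ≈ 12.07%.

Directly count primes up to 7254: π(7254) = 928. The PNT approximation gives 7254/ln(7254) ≈ 7254/8.88931 ≈ 816.04. Relative error (π(x) − x/ln(x)) / π(x) ≈ 12.07%; the approximation is known to undercount slightly (Li(x) is a better estimate).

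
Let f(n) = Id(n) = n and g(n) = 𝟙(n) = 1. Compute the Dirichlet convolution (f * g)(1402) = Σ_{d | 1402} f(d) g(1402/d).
(Id * 𝟙)(1402) = 2106

Divisors of 1402: [1, 2, 701, 1402]. For each d | 1402:
  d = 1: Id(1) · 𝟙(1402/1) = 1 · 1 = 1
  d = 2: Id(2) · 𝟙(1402/2) = 2 · 1 = 2
  d = 701: Id(701) · 𝟙(1402/701) = 701 · 1 = 701
  d = 1402: Id(1402) · 𝟙(1402/1402) = 1402 · 1 = 1402
Summing: (Id * 𝟙)(1402) = 1 + 2 + 701 + 1402 = 2106.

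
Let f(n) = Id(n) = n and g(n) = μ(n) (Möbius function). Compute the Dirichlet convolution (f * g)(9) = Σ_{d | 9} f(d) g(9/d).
(Id * μ)(9) = 6

Divisors of 9: [1, 3, 9]. For each d | 9:
  d = 1: Id(1) · μ(9/1) = 1 · 0 = 0
  d = 3: Id(3) · μ(9/3) = 3 · -1 = -3
  d = 9: Id(9) · μ(9/9) = 9 · 1 = 9
Summing: (Id * μ)(9) = 0 + -3 + 9 = 6.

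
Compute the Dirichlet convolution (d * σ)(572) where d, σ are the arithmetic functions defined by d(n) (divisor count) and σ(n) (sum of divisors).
(d * σ)(572) = 3584

Divisors of 572: [1, 2, 4, 11, 13, 22, 26, 44, 52, 143, 286, 572]. For each d | 572:
  d = 1: d(1) · σ(572/1) = 1 · 1176 = 1176
  d = 2: d(2) · σ(572/2) = 2 · 504 = 1008
  d = 4: d(4) · σ(572/4) = 3 · 168 = 504
  d = 11: d(11) · σ(572/11) = 2 · 98 = 196
  d = 13: d(13) · σ(572/13) = 2 · 84 = 168
  d = 22: d(22) · σ(572/22) = 4 · 42 = 168
  d = 26: d(26) · σ(572/26) = 4 · 36 = 144
  d = 44: d(44) · σ(572/44) = 6 · 14 = 84
  d = 52: d(52) · σ(572/52) = 6 · 12 = 72
  d = 143: d(143) · σ(572/143) = 4 · 7 = 28
  d = 286: d(286) · σ(572/286) = 8 · 3 = 24
  d = 572: d(572) · σ(572/572) = 12 · 1 = 12
Summing: (d * σ)(572) = 1176 + 1008 + 504 + 196 + 168 + 168 + 144 + 84 + 72 + 28 + 24 + 12 = 3584.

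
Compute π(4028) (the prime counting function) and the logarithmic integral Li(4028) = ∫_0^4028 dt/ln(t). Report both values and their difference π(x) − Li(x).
π(4028) = 557;  Li(4028) ≈ 568.74;  π(x) − Li(x) ≈ -11.74.

Direct count of primes ≤ 4028 gives π(4028) = 557. Numerical evaluation of the logarithmic integral gives Li(4028) ≈ 568.74. The difference π(x) − Li(x) ≈ -11.74 is typically negative for small/moderate x (Li(x) overestimates), though Littlewood's theorem shows this sign changes infinitely often.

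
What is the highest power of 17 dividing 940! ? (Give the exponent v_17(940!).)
v_17(940!) = 58

Legendre's formula: v_p(n!) = Σ_{k ≥ 1} ⌊n / p^k⌋. For p = 17, n = 940, the terms are:
  ⌊940/17^1⌋ = ⌊940/17⌋ = 55
  ⌊940/17^2⌋ = ⌊940/289⌋ = 3
(the next term ⌊940/17^3⌋ = 0, terminating the sum). Summing: v_17(940!) = 55 + 3 = 58.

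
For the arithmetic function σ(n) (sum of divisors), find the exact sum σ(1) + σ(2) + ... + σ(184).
Σ_{n ≤ 184} σ(n) = 27946

Compute σ(n) for each 1 ≤ n ≤ 184: σ(1) = 1, σ(2) = 3, σ(3) = 4, σ(4) = 7, σ(5) = 6, σ(6) = 12, σ(7) = 8, σ(8) = 15, σ(9) = 13, σ(10) = 18, σ(11) = 12, σ(12) = 28, σ(13) = 14, σ(14) = 24, σ(15) = 24, σ(16) = 31, σ(17) = 18, σ(18) = 39, σ(19) = 20, σ(20) = 42, σ(21) = 32, σ(22) = 36, σ(23) = 24, σ(24) = 60, σ(25) = 31, σ(26) = 42, σ(27) = 40, σ(28) = 56, σ(29) = 30, σ(30) = 72, σ(31) = 32, σ(32) = 63, σ(33) = 48, σ(34) = 54, σ(35) = 48, σ(36) = 91, σ(37) = 38, σ(38) = 60, σ(39) = 56, σ(40) = 90, σ(41) = 42, σ(42) = 96, σ(43) = 44, σ(44) = 84, σ(45) = 78, σ(46) = 72, σ(47) = 48, σ(48) = 124, σ(49) = 57, σ(50) = 93, σ(51) = 72, σ(52) = 98, σ(53) = 54, σ(54) = 120, σ(55) = 72, σ(56) = 120, σ(57) = 80, σ(58) = 90, σ(59) = 60, σ(60) = 168, σ(61) = 62, σ(62) = 96, σ(63) = 104, σ(64) = 127, σ(65) = 84, σ(66) = 144, σ(67) = 68, σ(68) = 126, σ(69) = 96, σ(70) = 144, σ(71) = 72, σ(72) = 195, σ(73) = 74, σ(74) = 114, σ(75) = 124, σ(76) = 140, σ(77) = 96, σ(78) = 168, σ(79) = 80, σ(80) = 186, σ(81) = 121, σ(82) = 126, σ(83) = 84, σ(84) = 224, σ(85) = 108, σ(86) = 132, σ(87) = 120, σ(88) = 180, σ(89) = 90, σ(90) = 234, σ(91) = 112, σ(92) = 168, σ(93) = 128, σ(94) = 144, σ(95) = 120, σ(96) = 252, σ(97) = 98, σ(98) = 171, σ(99) = 156, σ(100) = 217, σ(101) = 102, σ(102) = 216, σ(103) = 104, σ(104) = 210, σ(105) = 192, σ(106) = 162, σ(107) = 108, σ(108) = 280, σ(109) = 110, σ(110) = 216, σ(111) = 152, σ(112) = 248, σ(113) = 114, σ(114) = 240, σ(115) = 144, σ(116) = 210, σ(117) = 182, σ(118) = 180, σ(119) = 144, σ(120) = 360, σ(121) = 133, σ(122) = 186, σ(123) = 168, σ(124) = 224, σ(125) = 156, σ(126) = 312, σ(127) = 128, σ(128) = 255, σ(129) = 176, σ(130) = 252, σ(131) = 132, σ(132) = 336, σ(133) = 160, σ(134) = 204, σ(135) = 240, σ(136) = 270, σ(137) = 138, σ(138) = 288, σ(139) = 140, σ(140) = 336, σ(141) = 192, σ(142) = 216, σ(143) = 168, σ(144) = 403, σ(145) = 180, σ(146) = 222, σ(147) = 228, σ(148) = 266, σ(149) = 150, σ(150) = 372, σ(151) = 152, σ(152) = 300, σ(153) = 234, σ(154) = 288, σ(155) = 192, σ(156) = 392, σ(157) = 158, σ(158) = 240, σ(159) = 216, σ(160) = 378, σ(161) = 192, σ(162) = 363, σ(163) = 164, σ(164) = 294, σ(165) = 288, σ(166) = 252, σ(167) = 168, σ(168) = 480, σ(169) = 183, σ(170) = 324, σ(171) = 260, σ(172) = 308, σ(173) = 174, σ(174) = 360, σ(175) = 248, σ(176) = 372, σ(177) = 240, σ(178) = 270, σ(179) = 180, σ(180) = 546, σ(181) = 182, σ(182) = 336, σ(183) = 248, σ(184) = 360. Summing all 184 values: 27946. (Average order: Σ_{n ≤ x} σ(n) ~ (π²/12) x². For x = 184, (π²/12)·184² ≈ 27845.44.)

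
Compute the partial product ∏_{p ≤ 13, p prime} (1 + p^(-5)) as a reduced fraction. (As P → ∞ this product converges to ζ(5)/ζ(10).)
∏ = 3142700502292816/3033799133990625

The primes p ≤ 13 are [2, 3, 5, 7, 11, 13]. For each, (1 + 1/p^5) = (p^5 + 1)/p^5. Multiplying these fractions over p ∈ [2, 3, 5, 7, 11, 13] gives 3142700502292816/3033799133990625. (In the limit P → ∞ this tends to ζ(5)/ζ(10).)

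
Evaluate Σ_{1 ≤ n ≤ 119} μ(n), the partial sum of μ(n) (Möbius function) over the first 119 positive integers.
Σ_{n ≤ 119} μ(n) = -3

Compute μ(n) for each 1 ≤ n ≤ 119: μ(1) = 1, μ(2) = -1, μ(3) = -1, μ(4) = 0, μ(5) = -1, μ(6) = 1, μ(7) = -1, μ(8) = 0, μ(9) = 0, μ(10) = 1, μ(11) = -1, μ(12) = 0, μ(13) = -1, μ(14) = 1, μ(15) = 1, μ(16) = 0, μ(17) = -1, μ(18) = 0, μ(19) = -1, μ(20) = 0, μ(21) = 1, μ(22) = 1, μ(23) = -1, μ(24) = 0, μ(25) = 0, μ(26) = 1, μ(27) = 0, μ(28) = 0, μ(29) = -1, μ(30) = -1, μ(31) = -1, μ(32) = 0, μ(33) = 1, μ(34) = 1, μ(35) = 1, μ(36) = 0, μ(37) = -1, μ(38) = 1, μ(39) = 1, μ(40) = 0, μ(41) = -1, μ(42) = -1, μ(43) = -1, μ(44) = 0, μ(45) = 0, μ(46) = 1, μ(47) = -1, μ(48) = 0, μ(49) = 0, μ(50) = 0, μ(51) = 1, μ(52) = 0, μ(53) = -1, μ(54) = 0, μ(55) = 1, μ(56) = 0, μ(57) = 1, μ(58) = 1, μ(59) = -1, μ(60) = 0, μ(61) = -1, μ(62) = 1, μ(63) = 0, μ(64) = 0, μ(65) = 1, μ(66) = -1, μ(67) = -1, μ(68) = 0, μ(69) = 1, μ(70) = -1, μ(71) = -1, μ(72) = 0, μ(73) = -1, μ(74) = 1, μ(75) = 0, μ(76) = 0, μ(77) = 1, μ(78) = -1, μ(79) = -1, μ(80) = 0, μ(81) = 0, μ(82) = 1, μ(83) = -1, μ(84) = 0, μ(85) = 1, μ(86) = 1, μ(87) = 1, μ(88) = 0, μ(89) = -1, μ(90) = 0, μ(91) = 1, μ(92) = 0, μ(93) = 1, μ(94) = 1, μ(95) = 1, μ(96) = 0, μ(97) = -1, μ(98) = 0, μ(99) = 0, μ(100) = 0, μ(101) = -1, μ(102) = -1, μ(103) = -1, μ(104) = 0, μ(105) = -1, μ(106) = 1, μ(107) = -1, μ(108) = 0, μ(109) = -1, μ(110) = -1, μ(111) = 1, μ(112) = 0, μ(113) = -1, μ(114) = -1, μ(115) = 1, μ(116) = 0, μ(117) = 0, μ(118) = 1, μ(119) = 1. Summing all 119 values: -3. (Mertens function M(x) = Σ_{n ≤ x} μ(n); on average M(x) should be small (PNT ⟺ M(x) = o(x)).)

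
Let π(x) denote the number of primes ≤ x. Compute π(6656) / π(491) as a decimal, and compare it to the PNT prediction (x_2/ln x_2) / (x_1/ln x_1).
π(6656)/π(491) = 857/94 ≈ 9.1170;  PNT prediction ≈ 9.5418.

π(491) = 94 and π(6656) = 857, so π(6656)/π(491) ≈ 9.1170. The PNT-predicted ratio is (6656/ln(6656)) / (491/ln(491)) ≈ 9.5418. The two agree to within a few percent, as expected.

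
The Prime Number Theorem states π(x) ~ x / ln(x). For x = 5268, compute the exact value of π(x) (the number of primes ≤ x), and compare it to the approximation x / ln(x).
π(5268) = 698;  x/ln(x) ≈ 614.75;  relative error ≈ 11.93%.

Directly count primes up to 5268: π(5268) = 698. The PNT approximation gives 5268/ln(5268) ≈ 5268/8.56941 ≈ 614.75. Relative error (π(x) − x/ln(x)) / π(x) ≈ 11.93%; the approximation is known to undercount slightly (Li(x) is a better estimate).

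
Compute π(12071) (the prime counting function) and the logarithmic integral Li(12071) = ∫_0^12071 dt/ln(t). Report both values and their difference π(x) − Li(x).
π(12071) = 1445;  Li(12071) ≈ 1468.66;  π(x) − Li(x) ≈ -23.66.

Direct count of primes ≤ 12071 gives π(12071) = 1445. Numerical evaluation of the logarithmic integral gives Li(12071) ≈ 1468.66. The difference π(x) − Li(x) ≈ -23.66 is typically negative for small/moderate x (Li(x) overestimates), though Littlewood's theorem shows this sign changes infinitely often.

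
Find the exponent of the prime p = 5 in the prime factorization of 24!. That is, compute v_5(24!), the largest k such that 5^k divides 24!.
v_5(24!) = 4

Legendre's formula: v_p(n!) = Σ_{k ≥ 1} ⌊n / p^k⌋. For p = 5, n = 24, the terms are:
  ⌊24/5^1⌋ = ⌊24/5⌋ = 4
(the next term ⌊24/5^2⌋ = 0, terminating the sum). Summing: v_5(24!) = 4 = 4.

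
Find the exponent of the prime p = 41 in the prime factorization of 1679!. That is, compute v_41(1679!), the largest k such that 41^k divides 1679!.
v_41(1679!) = 40

Legendre's formula: v_p(n!) = Σ_{k ≥ 1} ⌊n / p^k⌋. For p = 41, n = 1679, the terms are:
  ⌊1679/41^1⌋ = ⌊1679/41⌋ = 40
(the next term ⌊1679/41^2⌋ = 0, terminating the sum). Summing: v_41(1679!) = 40 = 40.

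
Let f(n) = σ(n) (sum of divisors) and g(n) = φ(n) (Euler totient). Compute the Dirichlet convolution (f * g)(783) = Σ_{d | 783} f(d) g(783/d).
(σ * φ)(783) = 6264

Divisors of 783: [1, 3, 9, 27, 29, 87, 261, 783]. For each d | 783:
  d = 1: σ(1) · φ(783/1) = 1 · 504 = 504
  d = 3: σ(3) · φ(783/3) = 4 · 168 = 672
  d = 9: σ(9) · φ(783/9) = 13 · 56 = 728
  d = 27: σ(27) · φ(783/27) = 40 · 28 = 1120
  d = 29: σ(29) · φ(783/29) = 30 · 18 = 540
  d = 87: σ(87) · φ(783/87) = 120 · 6 = 720
  d = 261: σ(261) · φ(783/261) = 390 · 2 = 780
  d = 783: σ(783) · φ(783/783) = 1200 · 1 = 1200
Summing: (σ * φ)(783) = 504 + 672 + 728 + 1120 + 540 + 720 + 780 + 1200 = 6264.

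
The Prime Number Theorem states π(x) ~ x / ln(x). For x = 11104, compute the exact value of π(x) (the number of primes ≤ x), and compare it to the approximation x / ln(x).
π(11104) = 1345;  x/ln(x) ≈ 1192.05;  relative error ≈ 11.37%.

Directly count primes up to 11104: π(11104) = 1345. The PNT approximation gives 11104/ln(11104) ≈ 11104/9.31506 ≈ 1192.05. Relative error (π(x) − x/ln(x)) / π(x) ≈ 11.37%; the approximation is known to undercount slightly (Li(x) is a better estimate).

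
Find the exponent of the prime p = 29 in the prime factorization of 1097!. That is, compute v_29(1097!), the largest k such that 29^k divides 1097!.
v_29(1097!) = 38

Legendre's formula: v_p(n!) = Σ_{k ≥ 1} ⌊n / p^k⌋. For p = 29, n = 1097, the terms are:
  ⌊1097/29^1⌋ = ⌊1097/29⌋ = 37
  ⌊1097/29^2⌋ = ⌊1097/841⌋ = 1
(the next term ⌊1097/29^3⌋ = 0, terminating the sum). Summing: v_29(1097!) = 37 + 1 = 38.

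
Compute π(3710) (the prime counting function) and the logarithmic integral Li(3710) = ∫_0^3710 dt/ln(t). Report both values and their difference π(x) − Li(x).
π(3710) = 518;  Li(3710) ≈ 530.24;  π(x) − Li(x) ≈ -12.24.

Direct count of primes ≤ 3710 gives π(3710) = 518. Numerical evaluation of the logarithmic integral gives Li(3710) ≈ 530.24. The difference π(x) − Li(x) ≈ -12.24 is typically negative for small/moderate x (Li(x) overestimates), though Littlewood's theorem shows this sign changes infinitely often.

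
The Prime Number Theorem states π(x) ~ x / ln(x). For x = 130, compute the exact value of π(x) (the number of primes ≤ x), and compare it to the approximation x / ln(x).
π(130) = 31;  x/ln(x) ≈ 26.71;  relative error ≈ 13.85%.

Directly count primes up to 130: π(130) = 31. The PNT approximation gives 130/ln(130) ≈ 130/4.86753 ≈ 26.71. Relative error (π(x) − x/ln(x)) / π(x) ≈ 13.85%; the approximation is known to undercount slightly (Li(x) is a better estimate).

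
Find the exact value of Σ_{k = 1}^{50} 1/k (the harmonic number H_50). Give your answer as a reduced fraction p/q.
H_50 = 13943237577224054960759/3099044504245996706400

Direct summation: H_50 = 1 + 1/2 + ... + 1/50. The least common denominator is lcm(1, ..., 50) = 3099044504245996706400; over this denominator the numerator is 3099044504245996706400 + 1549522252122998353200 + 1033014834748665568800 + 774761126061499176600 + 619808900849199341280 + 516507417374332784400 + 442720643463713815200 + 387380563030749588300 + 344338278249555189600 + 309904450424599670640 + 281731318567817882400 + 258253708687166392200 + 238388038788153592800 + 221360321731856907600 + 206602966949733113760 + 193690281515374794150 + 182296735543882159200 + 172169139124777594800 + 163107605486631405600 + 154952225212299835320 + 147573547821237938400 + 140865659283908941200 + 134741065401999856800 + 129126854343583196100 + 123961780169839868256 + 119194019394076796400 + 114779426083185063200 + 110680160865928453800 + 106863603594689541600 + 103301483474866556880 + 99969177556322474400 + 96845140757687397075 + 93910439522605960800 + 91148367771941079600 + 88544128692742763040 + 86084569562388797400 + 83757959574216127200 + 81553802743315702800 + 79462679596051197600 + 77476112606149917660 + 75586451323073090400 + 73786773910618969200 + 72070802424325504800 + 70432829641954470600 + 68867655649911037920 + 67370532700999928400 + 65937117111616951200 + 64563427171791598050 + 63245806209101973600 + 61980890084919934128 = 13943237577224054960759, so H_50 = 13943237577224054960759/3099044504245996706400 (already in lowest terms) ≈ 4.49921. (The PNT-adjacent estimate ln(50) + γ ≈ 4.48924 matches within O(1/n).)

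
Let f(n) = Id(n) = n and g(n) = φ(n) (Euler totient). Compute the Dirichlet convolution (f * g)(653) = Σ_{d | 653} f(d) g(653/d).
(Id * φ)(653) = 1305

Divisors of 653: [1, 653]. For each d | 653:
  d = 1: Id(1) · φ(653/1) = 1 · 652 = 652
  d = 653: Id(653) · φ(653/653) = 653 · 1 = 653
Summing: (Id * φ)(653) = 652 + 653 = 1305.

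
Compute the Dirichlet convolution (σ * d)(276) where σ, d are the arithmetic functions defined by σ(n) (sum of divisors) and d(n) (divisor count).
(σ * d)(276) = 2496

Divisors of 276: [1, 2, 3, 4, 6, 12, 23, 46, 69, 92, 138, 276]. For each d | 276:
  d = 1: σ(1) · d(276/1) = 1 · 12 = 12
  d = 2: σ(2) · d(276/2) = 3 · 8 = 24
  d = 3: σ(3) · d(276/3) = 4 · 6 = 24
  d = 4: σ(4) · d(276/4) = 7 · 4 = 28
  d = 6: σ(6) · d(276/6) = 12 · 4 = 48
  d = 12: σ(12) · d(276/12) = 28 · 2 = 56
  d = 23: σ(23) · d(276/23) = 24 · 6 = 144
  d = 46: σ(46) · d(276/46) = 72 · 4 = 288
  d = 69: σ(69) · d(276/69) = 96 · 3 = 288
  d = 92: σ(92) · d(276/92) = 168 · 2 = 336
  d = 138: σ(138) · d(276/138) = 288 · 2 = 576
  d = 276: σ(276) · d(276/276) = 672 · 1 = 672
Summing: (σ * d)(276) = 12 + 24 + 24 + 28 + 48 + 56 + 144 + 288 + 288 + 336 + 576 + 672 = 2496.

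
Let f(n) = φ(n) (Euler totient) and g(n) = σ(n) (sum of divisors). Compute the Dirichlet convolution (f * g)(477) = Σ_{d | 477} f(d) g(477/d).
(φ * σ)(477) = 2862

Divisors of 477: [1, 3, 9, 53, 159, 477]. For each d | 477:
  d = 1: φ(1) · σ(477/1) = 1 · 702 = 702
  d = 3: φ(3) · σ(477/3) = 2 · 216 = 432
  d = 9: φ(9) · σ(477/9) = 6 · 54 = 324
  d = 53: φ(53) · σ(477/53) = 52 · 13 = 676
  d = 159: φ(159) · σ(477/159) = 104 · 4 = 416
  d = 477: φ(477) · σ(477/477) = 312 · 1 = 312
Summing: (φ * σ)(477) = 702 + 432 + 324 + 676 + 416 + 312 = 2862.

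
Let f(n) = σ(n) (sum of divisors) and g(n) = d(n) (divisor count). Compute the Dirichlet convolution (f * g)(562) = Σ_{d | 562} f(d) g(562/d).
(σ * d)(562) = 1420

Divisors of 562: [1, 2, 281, 562]. For each d | 562:
  d = 1: σ(1) · d(562/1) = 1 · 4 = 4
  d = 2: σ(2) · d(562/2) = 3 · 2 = 6
  d = 281: σ(281) · d(562/281) = 282 · 2 = 564
  d = 562: σ(562) · d(562/562) = 846 · 1 = 846
Summing: (σ * d)(562) = 4 + 6 + 564 + 846 = 1420.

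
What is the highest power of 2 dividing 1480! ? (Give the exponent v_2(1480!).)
v_2(1480!) = 1475

Legendre's formula: v_p(n!) = Σ_{k ≥ 1} ⌊n / p^k⌋. For p = 2, n = 1480, the terms are:
  ⌊1480/2^1⌋ = ⌊1480/2⌋ = 740
  ⌊1480/2^2⌋ = ⌊1480/4⌋ = 370
  ⌊1480/2^3⌋ = ⌊1480/8⌋ = 185
  ⌊1480/2^4⌋ = ⌊1480/16⌋ = 92
  ⌊1480/2^5⌋ = ⌊1480/32⌋ = 46
  ⌊1480/2^6⌋ = ⌊1480/64⌋ = 23
  ⌊1480/2^7⌋ = ⌊1480/128⌋ = 11
  ⌊1480/2^8⌋ = ⌊1480/256⌋ = 5
  ⌊1480/2^9⌋ = ⌊1480/512⌋ = 2
  ⌊1480/2^10⌋ = ⌊1480/1024⌋ = 1
(the next term ⌊1480/2^11⌋ = 0, terminating the sum). Summing: v_2(1480!) = 740 + 370 + 185 + 92 + 46 + 23 + 11 + 5 + 2 + 1 = 1475.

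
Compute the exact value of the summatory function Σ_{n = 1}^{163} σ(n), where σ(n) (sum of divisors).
Σ_{n ≤ 163} σ(n) = 21873

Compute σ(n) for each 1 ≤ n ≤ 163: σ(1) = 1, σ(2) = 3, σ(3) = 4, σ(4) = 7, σ(5) = 6, σ(6) = 12, σ(7) = 8, σ(8) = 15, σ(9) = 13, σ(10) = 18, σ(11) = 12, σ(12) = 28, σ(13) = 14, σ(14) = 24, σ(15) = 24, σ(16) = 31, σ(17) = 18, σ(18) = 39, σ(19) = 20, σ(20) = 42, σ(21) = 32, σ(22) = 36, σ(23) = 24, σ(24) = 60, σ(25) = 31, σ(26) = 42, σ(27) = 40, σ(28) = 56, σ(29) = 30, σ(30) = 72, σ(31) = 32, σ(32) = 63, σ(33) = 48, σ(34) = 54, σ(35) = 48, σ(36) = 91, σ(37) = 38, σ(38) = 60, σ(39) = 56, σ(40) = 90, σ(41) = 42, σ(42) = 96, σ(43) = 44, σ(44) = 84, σ(45) = 78, σ(46) = 72, σ(47) = 48, σ(48) = 124, σ(49) = 57, σ(50) = 93, σ(51) = 72, σ(52) = 98, σ(53) = 54, σ(54) = 120, σ(55) = 72, σ(56) = 120, σ(57) = 80, σ(58) = 90, σ(59) = 60, σ(60) = 168, σ(61) = 62, σ(62) = 96, σ(63) = 104, σ(64) = 127, σ(65) = 84, σ(66) = 144, σ(67) = 68, σ(68) = 126, σ(69) = 96, σ(70) = 144, σ(71) = 72, σ(72) = 195, σ(73) = 74, σ(74) = 114, σ(75) = 124, σ(76) = 140, σ(77) = 96, σ(78) = 168, σ(79) = 80, σ(80) = 186, σ(81) = 121, σ(82) = 126, σ(83) = 84, σ(84) = 224, σ(85) = 108, σ(86) = 132, σ(87) = 120, σ(88) = 180, σ(89) = 90, σ(90) = 234, σ(91) = 112, σ(92) = 168, σ(93) = 128, σ(94) = 144, σ(95) = 120, σ(96) = 252, σ(97) = 98, σ(98) = 171, σ(99) = 156, σ(100) = 217, σ(101) = 102, σ(102) = 216, σ(103) = 104, σ(104) = 210, σ(105) = 192, σ(106) = 162, σ(107) = 108, σ(108) = 280, σ(109) = 110, σ(110) = 216, σ(111) = 152, σ(112) = 248, σ(113) = 114, σ(114) = 240, σ(115) = 144, σ(116) = 210, σ(117) = 182, σ(118) = 180, σ(119) = 144, σ(120) = 360, σ(121) = 133, σ(122) = 186, σ(123) = 168, σ(124) = 224, σ(125) = 156, σ(126) = 312, σ(127) = 128, σ(128) = 255, σ(129) = 176, σ(130) = 252, σ(131) = 132, σ(132) = 336, σ(133) = 160, σ(134) = 204, σ(135) = 240, σ(136) = 270, σ(137) = 138, σ(138) = 288, σ(139) = 140, σ(140) = 336, σ(141) = 192, σ(142) = 216, σ(143) = 168, σ(144) = 403, σ(145) = 180, σ(146) = 222, σ(147) = 228, σ(148) = 266, σ(149) = 150, σ(150) = 372, σ(151) = 152, σ(152) = 300, σ(153) = 234, σ(154) = 288, σ(155) = 192, σ(156) = 392, σ(157) = 158, σ(158) = 240, σ(159) = 216, σ(160) = 378, σ(161) = 192, σ(162) = 363, σ(163) = 164. Summing all 163 values: 21873. (Average order: Σ_{n ≤ x} σ(n) ~ (π²/12) x². For x = 163, (π²/12)·163² ≈ 21852.13.)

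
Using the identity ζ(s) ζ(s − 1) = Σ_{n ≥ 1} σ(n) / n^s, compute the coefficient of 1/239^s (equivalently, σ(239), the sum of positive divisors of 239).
σ(239) = 240

In the product (Σ m^0/m^s)(Σ k / k^s) = Σ (Σ_{d | n} d) / n^s, the coefficient of 1/n^s is σ(n) = Σ_{d | n} d. For n = 239, divisors are [1, 239]; summing: σ(239) = 240.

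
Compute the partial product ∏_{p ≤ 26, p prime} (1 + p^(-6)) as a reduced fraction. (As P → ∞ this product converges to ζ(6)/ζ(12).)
∏ = 1528148900144746288585670319214284020/1502467574555591484127420211226932553

The primes p ≤ 26 are [2, 3, 5, 7, 11, 13, 17, 19, 23]. For each, (1 + 1/p^6) = (p^6 + 1)/p^6. Multiplying these fractions over p ∈ [2, 3, 5, 7, 11, 13, 17, 19, 23] gives 1528148900144746288585670319214284020/1502467574555591484127420211226932553. (In the limit P → ∞ this tends to ζ(6)/ζ(12).)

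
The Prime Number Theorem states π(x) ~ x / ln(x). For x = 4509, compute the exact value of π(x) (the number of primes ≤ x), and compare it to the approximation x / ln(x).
π(4509) = 611;  x/ln(x) ≈ 535.90;  relative error ≈ 12.29%.

Directly count primes up to 4509: π(4509) = 611. The PNT approximation gives 4509/ln(4509) ≈ 4509/8.41383 ≈ 535.90. Relative error (π(x) − x/ln(x)) / π(x) ≈ 12.29%; the approximation is known to undercount slightly (Li(x) is a better estimate).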